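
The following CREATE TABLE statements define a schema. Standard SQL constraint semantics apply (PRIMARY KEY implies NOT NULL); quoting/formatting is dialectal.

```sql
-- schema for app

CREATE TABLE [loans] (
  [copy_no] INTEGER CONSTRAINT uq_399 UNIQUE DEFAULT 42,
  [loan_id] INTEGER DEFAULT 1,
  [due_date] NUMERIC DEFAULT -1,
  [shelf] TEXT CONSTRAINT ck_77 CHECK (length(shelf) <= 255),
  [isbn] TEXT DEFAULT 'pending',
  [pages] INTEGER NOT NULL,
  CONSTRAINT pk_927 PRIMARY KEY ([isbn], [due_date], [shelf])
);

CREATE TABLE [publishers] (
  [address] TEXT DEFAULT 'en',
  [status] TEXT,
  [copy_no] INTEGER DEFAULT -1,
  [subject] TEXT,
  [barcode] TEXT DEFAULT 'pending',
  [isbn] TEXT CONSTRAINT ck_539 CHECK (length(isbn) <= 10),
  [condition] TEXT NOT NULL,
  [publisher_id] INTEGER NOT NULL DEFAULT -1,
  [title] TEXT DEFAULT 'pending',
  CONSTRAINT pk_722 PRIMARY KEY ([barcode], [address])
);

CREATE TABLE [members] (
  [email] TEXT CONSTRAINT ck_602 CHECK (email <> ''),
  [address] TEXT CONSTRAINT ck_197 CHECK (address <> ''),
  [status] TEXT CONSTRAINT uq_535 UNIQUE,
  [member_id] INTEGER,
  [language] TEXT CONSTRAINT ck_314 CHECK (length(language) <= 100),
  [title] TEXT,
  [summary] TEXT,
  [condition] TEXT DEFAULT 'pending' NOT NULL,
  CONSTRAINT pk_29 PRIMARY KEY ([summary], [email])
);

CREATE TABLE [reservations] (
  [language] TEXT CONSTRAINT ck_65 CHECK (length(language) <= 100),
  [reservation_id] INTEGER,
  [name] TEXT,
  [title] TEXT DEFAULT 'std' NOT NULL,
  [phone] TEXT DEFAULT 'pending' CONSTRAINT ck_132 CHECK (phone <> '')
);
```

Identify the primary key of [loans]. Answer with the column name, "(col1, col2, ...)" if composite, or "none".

A table-level PRIMARY KEY clause names 3 columns: isbn, due_date, shelf.
This is a composite key — the combination is unique, not each column individually.

(isbn, due_date, shelf)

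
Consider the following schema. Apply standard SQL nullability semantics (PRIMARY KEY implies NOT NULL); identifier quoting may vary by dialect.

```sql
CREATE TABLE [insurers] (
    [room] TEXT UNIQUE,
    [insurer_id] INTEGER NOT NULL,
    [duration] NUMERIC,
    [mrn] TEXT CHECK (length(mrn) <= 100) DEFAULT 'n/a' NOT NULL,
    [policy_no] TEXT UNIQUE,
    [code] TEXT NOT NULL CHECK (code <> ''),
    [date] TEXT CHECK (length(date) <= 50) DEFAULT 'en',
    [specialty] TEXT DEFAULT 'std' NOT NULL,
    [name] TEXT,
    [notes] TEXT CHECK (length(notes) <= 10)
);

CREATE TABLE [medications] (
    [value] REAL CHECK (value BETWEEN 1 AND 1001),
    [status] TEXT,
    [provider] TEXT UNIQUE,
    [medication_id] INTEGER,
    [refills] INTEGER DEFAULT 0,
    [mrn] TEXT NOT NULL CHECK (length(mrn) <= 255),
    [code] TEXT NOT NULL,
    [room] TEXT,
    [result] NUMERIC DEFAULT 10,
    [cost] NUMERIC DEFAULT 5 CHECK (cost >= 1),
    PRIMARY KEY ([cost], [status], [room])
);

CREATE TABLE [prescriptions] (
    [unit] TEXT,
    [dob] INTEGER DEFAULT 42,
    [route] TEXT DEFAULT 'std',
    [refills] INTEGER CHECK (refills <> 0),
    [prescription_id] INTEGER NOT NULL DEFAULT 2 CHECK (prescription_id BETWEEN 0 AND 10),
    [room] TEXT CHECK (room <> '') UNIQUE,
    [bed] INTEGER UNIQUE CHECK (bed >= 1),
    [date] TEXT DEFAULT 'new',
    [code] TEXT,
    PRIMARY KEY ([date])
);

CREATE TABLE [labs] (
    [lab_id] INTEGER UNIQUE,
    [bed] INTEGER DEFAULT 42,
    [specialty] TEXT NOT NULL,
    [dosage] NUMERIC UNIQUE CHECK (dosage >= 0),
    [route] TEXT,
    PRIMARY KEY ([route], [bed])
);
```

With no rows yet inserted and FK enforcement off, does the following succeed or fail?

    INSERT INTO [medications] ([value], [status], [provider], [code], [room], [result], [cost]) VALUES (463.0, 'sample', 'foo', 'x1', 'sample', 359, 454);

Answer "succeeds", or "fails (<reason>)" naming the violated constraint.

mrn is omitted from the column list and has no DEFAULT, so it would receive NULL.
But mrn is declared NOT NULL.

fails (NOT NULL on mrn)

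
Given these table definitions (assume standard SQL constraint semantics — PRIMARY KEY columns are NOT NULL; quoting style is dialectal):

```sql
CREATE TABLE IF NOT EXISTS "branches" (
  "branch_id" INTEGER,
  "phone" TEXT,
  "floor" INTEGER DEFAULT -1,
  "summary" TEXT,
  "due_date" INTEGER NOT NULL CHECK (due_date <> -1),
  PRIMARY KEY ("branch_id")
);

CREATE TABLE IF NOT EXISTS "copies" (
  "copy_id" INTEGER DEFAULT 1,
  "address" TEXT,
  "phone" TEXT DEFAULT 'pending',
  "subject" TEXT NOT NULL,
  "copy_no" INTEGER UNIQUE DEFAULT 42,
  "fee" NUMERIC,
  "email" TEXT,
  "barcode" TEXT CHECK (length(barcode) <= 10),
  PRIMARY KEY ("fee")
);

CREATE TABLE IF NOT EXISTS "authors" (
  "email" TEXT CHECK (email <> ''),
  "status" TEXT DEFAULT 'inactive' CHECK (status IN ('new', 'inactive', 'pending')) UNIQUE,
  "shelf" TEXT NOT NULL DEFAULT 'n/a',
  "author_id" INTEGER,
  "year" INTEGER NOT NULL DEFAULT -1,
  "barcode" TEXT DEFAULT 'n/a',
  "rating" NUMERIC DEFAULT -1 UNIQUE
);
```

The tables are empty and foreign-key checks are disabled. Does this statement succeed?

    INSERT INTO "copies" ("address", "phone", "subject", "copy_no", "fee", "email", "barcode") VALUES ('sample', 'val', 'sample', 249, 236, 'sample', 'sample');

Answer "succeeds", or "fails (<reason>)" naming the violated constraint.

NOT NULL columns: fee is supplied; subject is supplied.
CHECK constraints: 'sample' satisfies (length(barcode) <= 10).
No constraint is violated.

succeeds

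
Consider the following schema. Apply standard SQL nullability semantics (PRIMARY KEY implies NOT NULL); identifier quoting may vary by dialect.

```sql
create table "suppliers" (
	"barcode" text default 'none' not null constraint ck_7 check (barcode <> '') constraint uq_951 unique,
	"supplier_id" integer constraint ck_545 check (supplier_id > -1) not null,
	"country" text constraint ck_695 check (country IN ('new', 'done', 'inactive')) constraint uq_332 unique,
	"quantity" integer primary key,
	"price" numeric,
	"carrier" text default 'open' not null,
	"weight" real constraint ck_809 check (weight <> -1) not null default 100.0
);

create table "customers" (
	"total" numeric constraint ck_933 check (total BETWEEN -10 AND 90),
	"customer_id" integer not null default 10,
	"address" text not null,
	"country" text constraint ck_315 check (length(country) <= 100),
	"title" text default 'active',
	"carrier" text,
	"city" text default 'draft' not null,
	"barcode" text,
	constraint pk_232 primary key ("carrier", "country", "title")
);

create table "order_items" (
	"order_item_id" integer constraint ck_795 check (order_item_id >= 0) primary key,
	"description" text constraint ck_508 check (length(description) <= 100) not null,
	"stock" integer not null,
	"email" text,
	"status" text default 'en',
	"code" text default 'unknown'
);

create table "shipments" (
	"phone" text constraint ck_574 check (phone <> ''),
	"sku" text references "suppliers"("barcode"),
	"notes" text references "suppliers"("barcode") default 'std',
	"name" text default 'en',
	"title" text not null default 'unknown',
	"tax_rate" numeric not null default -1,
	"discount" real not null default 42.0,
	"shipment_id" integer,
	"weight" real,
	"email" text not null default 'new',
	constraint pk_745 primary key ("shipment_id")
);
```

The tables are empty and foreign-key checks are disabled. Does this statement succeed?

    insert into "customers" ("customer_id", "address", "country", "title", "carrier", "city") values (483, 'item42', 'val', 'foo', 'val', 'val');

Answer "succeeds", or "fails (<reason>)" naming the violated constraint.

succeeds

NOT NULL columns: address is supplied; carrier is supplied; city is supplied; country is supplied; customer_id is supplied; title is supplied.
CHECK constraints: 'val' satisfies (length(country) <= 100).
No constraint is violated.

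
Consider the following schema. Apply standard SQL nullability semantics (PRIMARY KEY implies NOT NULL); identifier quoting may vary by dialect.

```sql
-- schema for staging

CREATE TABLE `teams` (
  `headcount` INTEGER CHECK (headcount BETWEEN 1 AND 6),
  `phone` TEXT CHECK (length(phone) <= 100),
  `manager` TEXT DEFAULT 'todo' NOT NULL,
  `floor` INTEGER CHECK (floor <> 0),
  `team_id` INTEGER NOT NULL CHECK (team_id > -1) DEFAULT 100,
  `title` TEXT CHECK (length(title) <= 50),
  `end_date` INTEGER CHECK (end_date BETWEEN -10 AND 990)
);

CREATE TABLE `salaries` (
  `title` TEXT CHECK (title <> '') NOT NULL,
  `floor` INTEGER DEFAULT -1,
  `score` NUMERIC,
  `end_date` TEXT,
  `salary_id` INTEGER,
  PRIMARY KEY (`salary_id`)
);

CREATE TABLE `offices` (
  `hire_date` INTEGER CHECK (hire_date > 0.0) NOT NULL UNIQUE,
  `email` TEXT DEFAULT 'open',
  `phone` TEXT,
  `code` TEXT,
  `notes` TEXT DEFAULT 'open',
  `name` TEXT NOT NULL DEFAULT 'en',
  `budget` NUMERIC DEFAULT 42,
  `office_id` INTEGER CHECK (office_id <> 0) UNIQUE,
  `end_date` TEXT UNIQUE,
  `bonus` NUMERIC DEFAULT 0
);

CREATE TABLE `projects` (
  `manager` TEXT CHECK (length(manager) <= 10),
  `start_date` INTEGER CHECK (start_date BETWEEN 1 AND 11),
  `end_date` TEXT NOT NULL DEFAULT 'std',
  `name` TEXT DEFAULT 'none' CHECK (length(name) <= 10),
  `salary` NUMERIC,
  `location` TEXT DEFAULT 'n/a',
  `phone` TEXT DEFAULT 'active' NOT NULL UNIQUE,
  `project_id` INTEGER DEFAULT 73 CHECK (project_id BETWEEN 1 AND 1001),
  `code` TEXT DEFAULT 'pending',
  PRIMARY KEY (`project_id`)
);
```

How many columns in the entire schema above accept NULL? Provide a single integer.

22

teams: 5 nullable (headcount, phone, floor, title, end_date — PK none and explicit NOT NULL columns excluded).
salaries: 3 nullable (floor, score, end_date — PK (salary_id) and explicit NOT NULL columns excluded).
offices: 8 nullable (email, phone, code, notes, budget, office_id, end_date, bonus — PK none and explicit NOT NULL columns excluded).
projects: 6 nullable (manager, start_date, name, salary, location, code — PK (project_id) and explicit NOT NULL columns excluded).
Total: 5 + 3 + 8 + 6 = 22.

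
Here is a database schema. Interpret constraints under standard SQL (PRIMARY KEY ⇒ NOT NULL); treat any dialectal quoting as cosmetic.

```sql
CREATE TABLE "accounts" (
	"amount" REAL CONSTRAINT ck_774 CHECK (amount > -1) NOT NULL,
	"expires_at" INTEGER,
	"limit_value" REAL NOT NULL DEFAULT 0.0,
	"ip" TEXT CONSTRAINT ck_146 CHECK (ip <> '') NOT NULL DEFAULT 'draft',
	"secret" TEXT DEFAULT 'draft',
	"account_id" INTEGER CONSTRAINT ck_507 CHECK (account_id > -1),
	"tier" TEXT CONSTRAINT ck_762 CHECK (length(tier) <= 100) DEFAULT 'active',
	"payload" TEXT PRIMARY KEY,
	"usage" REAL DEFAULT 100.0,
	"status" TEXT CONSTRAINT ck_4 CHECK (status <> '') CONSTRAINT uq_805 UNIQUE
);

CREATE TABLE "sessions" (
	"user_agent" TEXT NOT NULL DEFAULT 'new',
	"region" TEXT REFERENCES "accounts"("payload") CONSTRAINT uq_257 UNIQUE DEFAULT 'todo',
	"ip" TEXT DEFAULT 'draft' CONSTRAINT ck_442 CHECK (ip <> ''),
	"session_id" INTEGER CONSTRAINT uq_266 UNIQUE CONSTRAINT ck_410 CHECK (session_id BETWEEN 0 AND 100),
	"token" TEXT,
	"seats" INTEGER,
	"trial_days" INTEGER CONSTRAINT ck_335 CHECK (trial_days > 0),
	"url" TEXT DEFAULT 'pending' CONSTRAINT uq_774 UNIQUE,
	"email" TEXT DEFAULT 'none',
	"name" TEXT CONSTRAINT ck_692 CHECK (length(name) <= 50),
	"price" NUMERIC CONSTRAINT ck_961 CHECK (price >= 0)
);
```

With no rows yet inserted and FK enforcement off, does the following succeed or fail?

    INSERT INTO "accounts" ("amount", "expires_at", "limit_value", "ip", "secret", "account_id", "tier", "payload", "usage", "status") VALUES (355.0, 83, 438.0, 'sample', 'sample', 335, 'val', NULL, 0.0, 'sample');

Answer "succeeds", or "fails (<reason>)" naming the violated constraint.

payload is explicitly set to NULL, but payload is part of the PRIMARY KEY (implied NOT NULL).

fails (NOT NULL on payload)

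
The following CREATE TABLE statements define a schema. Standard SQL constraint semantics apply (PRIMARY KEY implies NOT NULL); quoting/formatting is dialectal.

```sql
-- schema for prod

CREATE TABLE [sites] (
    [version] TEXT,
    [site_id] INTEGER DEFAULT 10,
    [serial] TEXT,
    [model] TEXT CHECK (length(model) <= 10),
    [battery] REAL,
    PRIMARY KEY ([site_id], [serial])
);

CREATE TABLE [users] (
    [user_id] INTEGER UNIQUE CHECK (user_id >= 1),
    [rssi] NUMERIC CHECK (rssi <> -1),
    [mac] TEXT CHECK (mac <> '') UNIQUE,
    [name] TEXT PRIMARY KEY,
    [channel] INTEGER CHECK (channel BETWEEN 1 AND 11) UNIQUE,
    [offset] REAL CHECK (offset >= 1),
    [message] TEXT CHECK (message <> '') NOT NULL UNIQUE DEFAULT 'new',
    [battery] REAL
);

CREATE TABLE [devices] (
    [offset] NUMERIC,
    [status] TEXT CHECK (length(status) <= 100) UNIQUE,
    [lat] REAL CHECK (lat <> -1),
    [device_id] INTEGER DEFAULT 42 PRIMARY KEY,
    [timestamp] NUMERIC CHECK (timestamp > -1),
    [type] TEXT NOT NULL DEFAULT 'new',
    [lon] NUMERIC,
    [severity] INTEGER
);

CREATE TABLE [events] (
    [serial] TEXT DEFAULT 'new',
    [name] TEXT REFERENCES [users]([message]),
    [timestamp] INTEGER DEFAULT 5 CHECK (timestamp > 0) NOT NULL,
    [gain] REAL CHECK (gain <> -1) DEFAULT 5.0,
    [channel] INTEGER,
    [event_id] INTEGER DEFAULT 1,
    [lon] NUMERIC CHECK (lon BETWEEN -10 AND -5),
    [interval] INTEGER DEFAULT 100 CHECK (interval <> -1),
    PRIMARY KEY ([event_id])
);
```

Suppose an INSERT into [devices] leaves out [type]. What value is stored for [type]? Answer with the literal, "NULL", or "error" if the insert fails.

type has an explicit DEFAULT 'new'.
When the column is omitted from an INSERT, that default is used.

'new'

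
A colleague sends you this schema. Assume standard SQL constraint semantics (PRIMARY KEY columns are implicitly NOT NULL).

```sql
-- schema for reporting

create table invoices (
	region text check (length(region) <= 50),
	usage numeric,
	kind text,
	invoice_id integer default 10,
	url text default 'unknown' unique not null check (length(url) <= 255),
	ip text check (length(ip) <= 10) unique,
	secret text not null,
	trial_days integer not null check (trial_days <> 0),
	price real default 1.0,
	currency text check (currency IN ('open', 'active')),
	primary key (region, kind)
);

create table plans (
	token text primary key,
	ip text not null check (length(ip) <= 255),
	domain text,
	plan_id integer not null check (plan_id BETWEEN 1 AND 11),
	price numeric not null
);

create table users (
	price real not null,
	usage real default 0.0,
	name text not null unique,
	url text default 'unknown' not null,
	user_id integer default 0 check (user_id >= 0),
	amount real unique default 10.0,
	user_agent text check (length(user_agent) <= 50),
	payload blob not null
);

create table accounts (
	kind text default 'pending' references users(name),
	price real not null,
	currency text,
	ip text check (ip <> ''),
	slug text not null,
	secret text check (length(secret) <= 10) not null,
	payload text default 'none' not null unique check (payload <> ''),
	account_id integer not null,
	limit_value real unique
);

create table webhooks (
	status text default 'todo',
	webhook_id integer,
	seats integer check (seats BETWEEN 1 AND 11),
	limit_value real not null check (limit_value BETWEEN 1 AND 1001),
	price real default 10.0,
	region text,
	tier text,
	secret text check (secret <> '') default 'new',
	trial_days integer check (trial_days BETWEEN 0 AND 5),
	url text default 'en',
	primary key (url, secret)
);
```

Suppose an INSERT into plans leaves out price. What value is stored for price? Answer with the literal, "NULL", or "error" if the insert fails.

error

price has no DEFAULT clause.
Omitting it would insert NULL, but it is declared NOT NULL, so the INSERT fails.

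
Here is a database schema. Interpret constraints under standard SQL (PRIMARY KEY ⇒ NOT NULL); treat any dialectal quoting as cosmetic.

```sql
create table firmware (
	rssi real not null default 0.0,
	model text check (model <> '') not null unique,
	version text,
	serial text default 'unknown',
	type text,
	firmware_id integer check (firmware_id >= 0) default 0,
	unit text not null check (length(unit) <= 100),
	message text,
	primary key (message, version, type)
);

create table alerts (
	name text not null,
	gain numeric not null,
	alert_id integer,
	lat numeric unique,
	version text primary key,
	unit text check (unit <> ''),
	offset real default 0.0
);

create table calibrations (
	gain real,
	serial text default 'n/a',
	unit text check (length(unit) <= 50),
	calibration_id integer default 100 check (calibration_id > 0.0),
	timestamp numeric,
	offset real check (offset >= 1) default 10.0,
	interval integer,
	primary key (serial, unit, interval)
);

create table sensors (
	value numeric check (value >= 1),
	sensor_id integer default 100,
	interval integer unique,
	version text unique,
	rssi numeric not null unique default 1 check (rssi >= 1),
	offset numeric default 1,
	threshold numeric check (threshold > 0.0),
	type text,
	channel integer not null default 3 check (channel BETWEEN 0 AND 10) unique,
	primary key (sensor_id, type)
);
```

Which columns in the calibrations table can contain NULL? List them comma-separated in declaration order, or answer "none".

gain, calibration_id, timestamp, offset

- gain: no NOT NULL constraint applies → nullable.
- serial: part of the PRIMARY KEY, which implies NOT NULL → not nullable.
- unit: part of the PRIMARY KEY, which implies NOT NULL → not nullable.
- calibration_id: CHECK does not forbid NULL (a CHECK constraint passes when its expression is NULL) → nullable.
- timestamp: no NOT NULL constraint applies → nullable.
- offset: CHECK does not forbid NULL (a CHECK constraint passes when its expression is NULL) → nullable.
- interval: part of the PRIMARY KEY, which implies NOT NULL → not nullable.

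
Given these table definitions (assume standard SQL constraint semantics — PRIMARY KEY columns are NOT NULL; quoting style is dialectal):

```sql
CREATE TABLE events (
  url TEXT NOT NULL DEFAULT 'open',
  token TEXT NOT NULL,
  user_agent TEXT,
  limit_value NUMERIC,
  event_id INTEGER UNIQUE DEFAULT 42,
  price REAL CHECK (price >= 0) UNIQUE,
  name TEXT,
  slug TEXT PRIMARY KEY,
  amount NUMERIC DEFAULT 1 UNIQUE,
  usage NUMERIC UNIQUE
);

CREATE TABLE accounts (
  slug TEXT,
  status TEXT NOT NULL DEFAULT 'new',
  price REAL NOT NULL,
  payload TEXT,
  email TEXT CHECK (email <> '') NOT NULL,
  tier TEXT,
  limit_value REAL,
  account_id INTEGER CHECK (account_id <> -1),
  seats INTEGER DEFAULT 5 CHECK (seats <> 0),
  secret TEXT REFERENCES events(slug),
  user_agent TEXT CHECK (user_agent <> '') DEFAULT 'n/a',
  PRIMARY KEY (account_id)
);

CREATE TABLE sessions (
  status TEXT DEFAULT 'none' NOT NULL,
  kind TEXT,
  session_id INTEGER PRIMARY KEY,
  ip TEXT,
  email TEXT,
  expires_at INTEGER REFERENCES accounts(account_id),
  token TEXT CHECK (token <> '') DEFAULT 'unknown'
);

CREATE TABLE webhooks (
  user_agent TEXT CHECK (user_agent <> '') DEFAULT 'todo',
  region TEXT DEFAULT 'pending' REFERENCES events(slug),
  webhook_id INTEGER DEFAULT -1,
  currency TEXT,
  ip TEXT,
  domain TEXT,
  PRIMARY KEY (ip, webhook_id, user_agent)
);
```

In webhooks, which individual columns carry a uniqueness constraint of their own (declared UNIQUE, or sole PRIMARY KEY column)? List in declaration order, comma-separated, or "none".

- user_agent: part of a composite PRIMARY KEY — only the tuple is unique, not this column on its own.
- region: no UNIQUE or single-column PK constraint.
- webhook_id: part of a composite PRIMARY KEY — only the tuple is unique, not this column on its own.
- currency: no UNIQUE or single-column PK constraint.
- ip: part of a composite PRIMARY KEY — only the tuple is unique, not this column on its own.
- domain: no UNIQUE or single-column PK constraint.

none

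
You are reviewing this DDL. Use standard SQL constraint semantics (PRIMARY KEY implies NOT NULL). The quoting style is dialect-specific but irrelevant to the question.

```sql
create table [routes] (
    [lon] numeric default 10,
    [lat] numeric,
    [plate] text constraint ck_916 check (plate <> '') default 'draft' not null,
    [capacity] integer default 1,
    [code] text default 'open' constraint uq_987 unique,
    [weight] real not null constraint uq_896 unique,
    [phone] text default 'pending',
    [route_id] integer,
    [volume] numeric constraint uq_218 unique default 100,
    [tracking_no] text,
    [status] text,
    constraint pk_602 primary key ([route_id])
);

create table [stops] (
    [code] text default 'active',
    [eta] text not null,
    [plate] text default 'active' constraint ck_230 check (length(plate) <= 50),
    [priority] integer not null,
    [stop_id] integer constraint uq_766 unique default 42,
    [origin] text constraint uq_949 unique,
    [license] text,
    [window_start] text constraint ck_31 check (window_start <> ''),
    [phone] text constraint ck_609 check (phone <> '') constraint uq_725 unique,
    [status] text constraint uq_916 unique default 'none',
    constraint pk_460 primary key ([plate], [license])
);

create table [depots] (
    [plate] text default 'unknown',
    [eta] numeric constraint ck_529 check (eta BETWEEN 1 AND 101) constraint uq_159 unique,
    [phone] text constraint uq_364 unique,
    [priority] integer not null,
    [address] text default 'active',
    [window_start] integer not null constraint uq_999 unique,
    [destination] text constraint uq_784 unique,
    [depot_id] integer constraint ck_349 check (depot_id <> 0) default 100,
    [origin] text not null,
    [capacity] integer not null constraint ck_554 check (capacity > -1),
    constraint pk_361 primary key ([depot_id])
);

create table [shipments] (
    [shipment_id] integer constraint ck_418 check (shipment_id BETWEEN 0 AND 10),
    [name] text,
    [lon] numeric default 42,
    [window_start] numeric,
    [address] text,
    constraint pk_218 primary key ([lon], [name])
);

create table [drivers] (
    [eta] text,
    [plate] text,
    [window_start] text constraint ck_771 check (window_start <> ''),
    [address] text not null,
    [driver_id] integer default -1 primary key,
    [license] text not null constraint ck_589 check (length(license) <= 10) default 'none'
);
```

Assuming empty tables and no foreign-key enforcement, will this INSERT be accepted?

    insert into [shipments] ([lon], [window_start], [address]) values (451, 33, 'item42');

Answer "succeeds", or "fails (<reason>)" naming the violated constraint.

name is omitted from the column list and has no DEFAULT, so it would receive NULL.
But name is part of the PRIMARY KEY (implied NOT NULL).

fails (NOT NULL on name)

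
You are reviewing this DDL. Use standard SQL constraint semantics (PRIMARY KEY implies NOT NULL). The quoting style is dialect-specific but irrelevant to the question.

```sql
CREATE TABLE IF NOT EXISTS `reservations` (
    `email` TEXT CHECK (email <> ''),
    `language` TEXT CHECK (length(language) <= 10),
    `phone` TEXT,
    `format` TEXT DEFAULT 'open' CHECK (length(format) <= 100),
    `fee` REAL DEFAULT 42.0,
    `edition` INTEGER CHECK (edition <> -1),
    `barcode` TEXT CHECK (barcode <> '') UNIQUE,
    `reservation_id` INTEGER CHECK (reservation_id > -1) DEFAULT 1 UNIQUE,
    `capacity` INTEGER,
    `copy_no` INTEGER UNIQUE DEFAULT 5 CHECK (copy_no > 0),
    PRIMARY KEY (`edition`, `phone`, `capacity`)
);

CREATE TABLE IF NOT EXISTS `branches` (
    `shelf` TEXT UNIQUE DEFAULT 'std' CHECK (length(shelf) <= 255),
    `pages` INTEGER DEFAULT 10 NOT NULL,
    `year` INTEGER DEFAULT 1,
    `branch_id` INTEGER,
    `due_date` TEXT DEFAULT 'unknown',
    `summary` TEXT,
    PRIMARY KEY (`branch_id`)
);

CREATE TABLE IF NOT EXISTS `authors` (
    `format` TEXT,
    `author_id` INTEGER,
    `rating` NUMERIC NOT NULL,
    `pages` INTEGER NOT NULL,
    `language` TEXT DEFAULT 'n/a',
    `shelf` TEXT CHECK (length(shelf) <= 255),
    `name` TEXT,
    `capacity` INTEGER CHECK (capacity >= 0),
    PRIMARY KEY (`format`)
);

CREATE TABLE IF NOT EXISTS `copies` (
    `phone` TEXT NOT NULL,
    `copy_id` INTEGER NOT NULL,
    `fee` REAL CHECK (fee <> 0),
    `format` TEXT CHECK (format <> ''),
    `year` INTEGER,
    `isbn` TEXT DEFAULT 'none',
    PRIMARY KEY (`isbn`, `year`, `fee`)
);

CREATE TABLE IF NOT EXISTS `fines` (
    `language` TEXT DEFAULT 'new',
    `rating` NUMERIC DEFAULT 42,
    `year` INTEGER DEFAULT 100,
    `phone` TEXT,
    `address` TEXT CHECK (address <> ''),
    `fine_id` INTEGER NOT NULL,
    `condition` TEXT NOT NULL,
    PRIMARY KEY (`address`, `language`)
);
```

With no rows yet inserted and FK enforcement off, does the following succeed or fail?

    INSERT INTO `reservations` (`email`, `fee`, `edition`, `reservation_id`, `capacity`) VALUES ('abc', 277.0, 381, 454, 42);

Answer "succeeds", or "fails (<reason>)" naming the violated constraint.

fails (NOT NULL on phone)

phone is omitted from the column list and has no DEFAULT, so it would receive NULL.
But phone is part of the PRIMARY KEY (implied NOT NULL).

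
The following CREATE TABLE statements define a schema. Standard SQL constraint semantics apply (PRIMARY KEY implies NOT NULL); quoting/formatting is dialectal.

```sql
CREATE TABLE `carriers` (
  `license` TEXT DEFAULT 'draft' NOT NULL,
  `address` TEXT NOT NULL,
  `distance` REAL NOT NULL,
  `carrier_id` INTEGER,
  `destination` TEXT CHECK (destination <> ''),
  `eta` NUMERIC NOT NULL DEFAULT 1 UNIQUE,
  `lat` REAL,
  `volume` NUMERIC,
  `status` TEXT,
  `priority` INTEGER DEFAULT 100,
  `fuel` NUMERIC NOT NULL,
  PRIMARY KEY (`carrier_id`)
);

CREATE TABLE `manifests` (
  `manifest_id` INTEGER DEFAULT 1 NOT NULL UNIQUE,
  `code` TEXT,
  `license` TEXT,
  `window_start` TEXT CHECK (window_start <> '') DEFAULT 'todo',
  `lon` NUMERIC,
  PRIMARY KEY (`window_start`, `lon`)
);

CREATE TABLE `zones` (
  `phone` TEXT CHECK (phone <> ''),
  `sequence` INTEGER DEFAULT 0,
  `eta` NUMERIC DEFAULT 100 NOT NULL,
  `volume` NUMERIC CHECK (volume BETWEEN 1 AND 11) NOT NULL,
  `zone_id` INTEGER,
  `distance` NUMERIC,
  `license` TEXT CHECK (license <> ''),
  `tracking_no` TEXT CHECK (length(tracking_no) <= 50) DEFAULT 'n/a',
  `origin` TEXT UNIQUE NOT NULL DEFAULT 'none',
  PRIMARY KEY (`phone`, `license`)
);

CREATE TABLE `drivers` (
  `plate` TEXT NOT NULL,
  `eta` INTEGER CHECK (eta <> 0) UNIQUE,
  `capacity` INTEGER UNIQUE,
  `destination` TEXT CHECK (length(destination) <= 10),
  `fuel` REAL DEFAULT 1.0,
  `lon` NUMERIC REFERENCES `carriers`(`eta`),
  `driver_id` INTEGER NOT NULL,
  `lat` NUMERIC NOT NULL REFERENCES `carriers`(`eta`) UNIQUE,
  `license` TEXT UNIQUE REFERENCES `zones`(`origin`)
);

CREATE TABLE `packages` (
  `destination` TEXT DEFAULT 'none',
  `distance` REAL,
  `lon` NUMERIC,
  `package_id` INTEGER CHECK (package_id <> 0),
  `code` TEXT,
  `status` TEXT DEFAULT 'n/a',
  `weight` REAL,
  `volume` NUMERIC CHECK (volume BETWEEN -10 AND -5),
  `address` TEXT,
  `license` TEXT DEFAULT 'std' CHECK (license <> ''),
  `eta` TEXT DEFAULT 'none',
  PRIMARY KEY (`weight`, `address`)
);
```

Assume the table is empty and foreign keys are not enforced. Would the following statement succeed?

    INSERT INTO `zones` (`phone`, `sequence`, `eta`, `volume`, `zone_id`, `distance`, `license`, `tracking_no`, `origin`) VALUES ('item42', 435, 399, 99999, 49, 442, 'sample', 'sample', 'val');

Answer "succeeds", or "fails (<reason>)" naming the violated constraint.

The value 99999 for volume violates CHECK (volume BETWEEN 1 AND 11).

fails (CHECK on volume)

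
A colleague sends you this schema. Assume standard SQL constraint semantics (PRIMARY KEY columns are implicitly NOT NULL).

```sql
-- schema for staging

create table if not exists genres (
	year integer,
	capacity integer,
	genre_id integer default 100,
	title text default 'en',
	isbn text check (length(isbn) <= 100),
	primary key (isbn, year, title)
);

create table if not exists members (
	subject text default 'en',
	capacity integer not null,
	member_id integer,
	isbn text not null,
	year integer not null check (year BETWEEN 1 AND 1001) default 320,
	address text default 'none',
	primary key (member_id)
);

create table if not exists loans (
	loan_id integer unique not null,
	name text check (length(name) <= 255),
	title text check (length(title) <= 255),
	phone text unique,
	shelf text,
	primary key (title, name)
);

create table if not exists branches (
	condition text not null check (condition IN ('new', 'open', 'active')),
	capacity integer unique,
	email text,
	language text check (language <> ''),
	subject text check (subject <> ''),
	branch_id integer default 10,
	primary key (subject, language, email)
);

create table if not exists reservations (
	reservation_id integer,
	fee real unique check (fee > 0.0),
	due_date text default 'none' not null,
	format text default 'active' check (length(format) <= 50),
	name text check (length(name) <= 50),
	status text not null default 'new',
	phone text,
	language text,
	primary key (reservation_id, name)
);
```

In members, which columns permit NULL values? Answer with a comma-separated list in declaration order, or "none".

- subject: DEFAULT only fills an omitted column; an explicit NULL is still allowed → nullable.
- capacity: declared NOT NULL → not nullable.
- member_id: part of the PRIMARY KEY, which implies NOT NULL → not nullable.
- isbn: declared NOT NULL → not nullable.
- year: declared NOT NULL → not nullable.
- address: DEFAULT only fills an omitted column; an explicit NULL is still allowed → nullable.

subject, address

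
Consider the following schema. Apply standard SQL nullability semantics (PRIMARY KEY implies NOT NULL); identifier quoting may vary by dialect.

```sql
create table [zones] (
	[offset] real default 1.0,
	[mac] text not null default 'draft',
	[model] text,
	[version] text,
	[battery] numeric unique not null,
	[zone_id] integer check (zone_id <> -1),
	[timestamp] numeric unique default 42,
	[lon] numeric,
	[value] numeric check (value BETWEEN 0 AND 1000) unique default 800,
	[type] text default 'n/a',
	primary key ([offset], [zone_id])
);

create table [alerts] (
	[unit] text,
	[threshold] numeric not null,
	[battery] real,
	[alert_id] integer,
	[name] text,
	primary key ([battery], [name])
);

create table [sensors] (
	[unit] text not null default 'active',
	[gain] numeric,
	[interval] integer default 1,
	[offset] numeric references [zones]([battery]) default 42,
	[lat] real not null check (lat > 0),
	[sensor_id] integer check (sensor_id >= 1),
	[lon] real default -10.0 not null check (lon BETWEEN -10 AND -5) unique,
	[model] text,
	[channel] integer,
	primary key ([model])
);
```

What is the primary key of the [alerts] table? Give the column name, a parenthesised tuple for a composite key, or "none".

A table-level PRIMARY KEY clause names 2 columns: battery, name.
This is a composite key — the combination is unique, not each column individually.

(battery, name)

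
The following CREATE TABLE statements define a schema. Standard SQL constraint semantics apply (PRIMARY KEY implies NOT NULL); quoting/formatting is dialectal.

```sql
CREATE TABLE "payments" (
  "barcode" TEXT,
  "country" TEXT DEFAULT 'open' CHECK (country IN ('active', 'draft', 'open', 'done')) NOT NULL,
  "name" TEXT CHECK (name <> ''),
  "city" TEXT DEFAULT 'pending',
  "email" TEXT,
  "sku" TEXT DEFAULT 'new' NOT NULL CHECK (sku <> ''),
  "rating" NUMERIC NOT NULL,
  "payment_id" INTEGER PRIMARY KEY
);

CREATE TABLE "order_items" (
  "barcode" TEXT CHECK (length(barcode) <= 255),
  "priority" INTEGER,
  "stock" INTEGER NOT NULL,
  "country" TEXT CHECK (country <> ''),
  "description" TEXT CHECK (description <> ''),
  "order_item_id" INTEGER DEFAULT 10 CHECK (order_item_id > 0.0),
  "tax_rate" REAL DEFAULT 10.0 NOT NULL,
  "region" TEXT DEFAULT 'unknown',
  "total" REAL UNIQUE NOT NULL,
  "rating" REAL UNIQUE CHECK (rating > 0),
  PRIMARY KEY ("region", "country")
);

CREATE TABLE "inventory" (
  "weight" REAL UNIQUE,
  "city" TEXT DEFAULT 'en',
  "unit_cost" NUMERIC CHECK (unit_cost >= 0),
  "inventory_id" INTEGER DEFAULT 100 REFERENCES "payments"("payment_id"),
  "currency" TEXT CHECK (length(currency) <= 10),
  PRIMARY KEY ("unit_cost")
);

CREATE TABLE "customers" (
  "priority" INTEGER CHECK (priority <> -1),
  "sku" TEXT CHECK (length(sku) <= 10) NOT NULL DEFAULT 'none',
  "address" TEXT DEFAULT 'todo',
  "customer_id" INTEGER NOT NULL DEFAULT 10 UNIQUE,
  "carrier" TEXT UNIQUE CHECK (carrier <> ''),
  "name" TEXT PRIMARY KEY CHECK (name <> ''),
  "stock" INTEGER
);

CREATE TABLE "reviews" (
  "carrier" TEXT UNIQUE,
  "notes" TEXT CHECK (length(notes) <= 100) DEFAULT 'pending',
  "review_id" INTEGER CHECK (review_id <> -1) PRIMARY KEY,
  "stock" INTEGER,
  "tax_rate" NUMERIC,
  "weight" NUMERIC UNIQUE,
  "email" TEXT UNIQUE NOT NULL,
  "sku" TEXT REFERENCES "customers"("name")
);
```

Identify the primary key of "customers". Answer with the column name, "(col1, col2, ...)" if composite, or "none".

name

name is declared PRIMARY KEY inline on the column.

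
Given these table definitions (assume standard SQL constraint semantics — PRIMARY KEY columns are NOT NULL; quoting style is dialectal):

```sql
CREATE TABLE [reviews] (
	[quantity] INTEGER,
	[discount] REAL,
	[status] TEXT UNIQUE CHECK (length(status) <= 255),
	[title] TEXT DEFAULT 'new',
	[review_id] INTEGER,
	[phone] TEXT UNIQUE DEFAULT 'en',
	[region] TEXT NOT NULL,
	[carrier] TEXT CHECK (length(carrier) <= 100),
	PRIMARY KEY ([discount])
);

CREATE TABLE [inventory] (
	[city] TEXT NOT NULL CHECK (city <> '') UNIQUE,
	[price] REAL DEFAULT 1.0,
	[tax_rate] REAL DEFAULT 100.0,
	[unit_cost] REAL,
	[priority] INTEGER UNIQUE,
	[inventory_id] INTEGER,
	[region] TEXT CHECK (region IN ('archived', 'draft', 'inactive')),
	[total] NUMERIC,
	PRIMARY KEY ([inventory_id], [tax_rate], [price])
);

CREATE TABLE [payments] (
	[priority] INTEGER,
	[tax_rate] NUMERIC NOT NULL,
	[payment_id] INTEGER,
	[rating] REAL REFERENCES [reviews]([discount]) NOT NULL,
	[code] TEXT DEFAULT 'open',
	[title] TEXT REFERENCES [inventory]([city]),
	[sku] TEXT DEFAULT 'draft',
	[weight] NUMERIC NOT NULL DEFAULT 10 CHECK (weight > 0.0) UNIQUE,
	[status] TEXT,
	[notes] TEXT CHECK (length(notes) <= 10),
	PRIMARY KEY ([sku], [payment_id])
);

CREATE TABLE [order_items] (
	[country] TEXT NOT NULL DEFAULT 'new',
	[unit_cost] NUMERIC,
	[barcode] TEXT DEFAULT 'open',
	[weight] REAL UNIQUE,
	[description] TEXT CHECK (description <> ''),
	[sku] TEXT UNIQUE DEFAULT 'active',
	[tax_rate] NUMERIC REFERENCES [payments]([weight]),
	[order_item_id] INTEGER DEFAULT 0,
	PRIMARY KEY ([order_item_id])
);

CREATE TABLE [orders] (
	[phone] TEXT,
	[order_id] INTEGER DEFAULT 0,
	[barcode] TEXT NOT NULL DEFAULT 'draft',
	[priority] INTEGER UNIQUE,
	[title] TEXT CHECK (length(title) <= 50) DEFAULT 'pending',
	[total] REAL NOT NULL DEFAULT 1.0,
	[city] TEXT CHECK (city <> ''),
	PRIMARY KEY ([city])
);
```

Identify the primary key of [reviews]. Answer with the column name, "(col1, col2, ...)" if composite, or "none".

discount

discount is declared PRIMARY KEY as a table-level PRIMARY KEY clause.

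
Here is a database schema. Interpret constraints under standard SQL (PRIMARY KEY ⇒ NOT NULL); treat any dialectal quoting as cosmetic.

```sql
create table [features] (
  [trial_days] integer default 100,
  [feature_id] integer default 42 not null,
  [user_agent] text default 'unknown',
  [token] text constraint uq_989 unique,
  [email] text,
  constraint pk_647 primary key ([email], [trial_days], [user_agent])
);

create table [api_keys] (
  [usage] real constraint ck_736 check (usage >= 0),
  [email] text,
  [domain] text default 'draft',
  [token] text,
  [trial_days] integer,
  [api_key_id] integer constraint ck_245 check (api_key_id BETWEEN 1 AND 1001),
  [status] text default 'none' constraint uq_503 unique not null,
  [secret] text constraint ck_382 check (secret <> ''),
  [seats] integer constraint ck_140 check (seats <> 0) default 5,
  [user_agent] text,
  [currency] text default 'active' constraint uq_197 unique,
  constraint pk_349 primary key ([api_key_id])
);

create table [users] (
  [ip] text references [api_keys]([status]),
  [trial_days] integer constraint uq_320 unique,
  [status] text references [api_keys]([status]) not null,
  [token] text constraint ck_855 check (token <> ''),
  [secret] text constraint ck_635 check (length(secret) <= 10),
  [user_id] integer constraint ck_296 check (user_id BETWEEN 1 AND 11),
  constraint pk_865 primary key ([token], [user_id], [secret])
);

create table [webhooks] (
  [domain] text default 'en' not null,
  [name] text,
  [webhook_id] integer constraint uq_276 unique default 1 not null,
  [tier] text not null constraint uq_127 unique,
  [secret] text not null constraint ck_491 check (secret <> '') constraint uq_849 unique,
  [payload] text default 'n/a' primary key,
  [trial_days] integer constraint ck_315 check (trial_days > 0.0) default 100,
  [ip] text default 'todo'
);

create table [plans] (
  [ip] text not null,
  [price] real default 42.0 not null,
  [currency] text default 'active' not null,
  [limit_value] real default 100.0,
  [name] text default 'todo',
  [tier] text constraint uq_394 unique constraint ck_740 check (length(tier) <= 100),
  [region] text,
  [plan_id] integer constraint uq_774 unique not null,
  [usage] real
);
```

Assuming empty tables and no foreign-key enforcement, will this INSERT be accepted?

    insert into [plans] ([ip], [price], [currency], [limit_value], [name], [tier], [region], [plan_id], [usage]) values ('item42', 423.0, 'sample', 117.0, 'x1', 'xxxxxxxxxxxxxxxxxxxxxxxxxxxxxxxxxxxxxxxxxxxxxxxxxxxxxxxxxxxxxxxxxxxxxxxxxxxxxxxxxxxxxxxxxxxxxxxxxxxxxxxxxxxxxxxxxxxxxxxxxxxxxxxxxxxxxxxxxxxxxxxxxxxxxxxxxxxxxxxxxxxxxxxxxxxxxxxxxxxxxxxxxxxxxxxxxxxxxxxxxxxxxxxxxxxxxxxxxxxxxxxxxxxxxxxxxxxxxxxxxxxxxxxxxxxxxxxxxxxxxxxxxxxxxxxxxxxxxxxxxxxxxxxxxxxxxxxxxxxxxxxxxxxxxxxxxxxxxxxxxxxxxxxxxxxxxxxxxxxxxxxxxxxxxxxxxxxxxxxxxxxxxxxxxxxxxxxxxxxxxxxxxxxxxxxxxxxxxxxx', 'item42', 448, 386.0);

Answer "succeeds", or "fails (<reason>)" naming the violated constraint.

The value 'xxxxxxxxxxxxxxxxxxxxxxxxxxxxxxxxxxxxxxxxxxxxxxxxxxxxxxxxxxxxxxxxxxxxxxxxxxxxxxxxxxxxxxxxxxxxxxxxxxxxxxxxxxxxxxxxxxxxxxxxxxxxxxxxxxxxxxxxxxxxxxxxxxxxxxxxxxxxxxxxxxxxxxxxxxxxxxxxxxxxxxxxxxxxxxxxxxxxxxxxxxxxxxxxxxxxxxxxxxxxxxxxxxxxxxxxxxxxxxxxxxxxxxxxxxxxxxxxxxxxxxxxxxxxxxxxxxxxxxxxxxxxxxxxxxxxxxxxxxxxxxxxxxxxxxxxxxxxxxxxxxxxxxxxxxxxxxxxxxxxxxxxxxxxxxxxxxxxxxxxxxxxxxxxxxxxxxxxxxxxxxxxxxxxxxxxxxxxxxxx' for tier violates CHECK (length(tier) <= 100).

fails (CHECK on tier)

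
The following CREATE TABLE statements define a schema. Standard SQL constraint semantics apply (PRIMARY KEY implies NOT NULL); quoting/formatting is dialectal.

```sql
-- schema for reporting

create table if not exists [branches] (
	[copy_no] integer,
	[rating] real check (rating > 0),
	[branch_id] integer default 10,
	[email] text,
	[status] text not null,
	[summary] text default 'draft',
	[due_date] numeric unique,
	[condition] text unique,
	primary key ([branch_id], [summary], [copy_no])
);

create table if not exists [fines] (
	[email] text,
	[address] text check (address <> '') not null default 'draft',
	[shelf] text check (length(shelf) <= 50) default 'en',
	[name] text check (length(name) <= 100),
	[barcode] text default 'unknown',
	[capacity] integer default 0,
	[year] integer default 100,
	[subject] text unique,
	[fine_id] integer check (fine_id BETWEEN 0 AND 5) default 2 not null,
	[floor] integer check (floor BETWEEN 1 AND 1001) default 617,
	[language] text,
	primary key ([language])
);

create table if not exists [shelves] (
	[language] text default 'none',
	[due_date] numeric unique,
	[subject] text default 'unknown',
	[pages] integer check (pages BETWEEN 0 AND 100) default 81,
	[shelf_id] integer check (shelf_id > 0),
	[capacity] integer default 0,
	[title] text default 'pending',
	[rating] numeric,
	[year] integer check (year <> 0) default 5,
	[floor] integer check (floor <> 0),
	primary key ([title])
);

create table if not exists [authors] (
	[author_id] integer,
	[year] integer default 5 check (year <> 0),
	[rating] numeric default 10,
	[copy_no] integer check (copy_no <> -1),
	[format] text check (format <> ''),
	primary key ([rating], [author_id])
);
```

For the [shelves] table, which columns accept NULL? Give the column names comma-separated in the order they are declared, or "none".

- language: DEFAULT only fills an omitted column; an explicit NULL is still allowed → nullable.
- due_date: UNIQUE does not imply NOT NULL → nullable.
- subject: DEFAULT only fills an omitted column; an explicit NULL is still allowed → nullable.
- pages: CHECK does not forbid NULL (a CHECK constraint passes when its expression is NULL) → nullable.
- shelf_id: CHECK does not forbid NULL (a CHECK constraint passes when its expression is NULL) → nullable.
- capacity: DEFAULT only fills an omitted column; an explicit NULL is still allowed → nullable.
- title: part of the PRIMARY KEY, which implies NOT NULL → not nullable.
- rating: no NOT NULL constraint applies → nullable.
- year: CHECK does not forbid NULL (a CHECK constraint passes when its expression is NULL) → nullable.
- floor: CHECK does not forbid NULL (a CHECK constraint passes when its expression is NULL) → nullable.

language, due_date, subject, pages, shelf_id, capacity, rating, year, floor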